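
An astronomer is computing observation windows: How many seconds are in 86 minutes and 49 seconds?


Minutes: 86
Extra seconds: 49
Seconds per minute: 60
Minutes to seconds: 86 x 60 = 5160
Total: 5160 + 49 = 5209

5209


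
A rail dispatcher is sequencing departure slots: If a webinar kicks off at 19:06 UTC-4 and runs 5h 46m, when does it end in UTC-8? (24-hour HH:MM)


Start: 19:06 in UTC-4
Step 1 - add duration:
  minutes: 6 + 46 = 52
  hours: 19 + 5 + 0 = 24
  end in UTC-4: 00:52
Step 2 - convert UTC-4 -> UTC-8:
  offset difference: -8 - (-4) = -4 hours
  0 + (-4) = -4 -> mod 24 = 20
Result: 20:52 in UTC-8

20:52


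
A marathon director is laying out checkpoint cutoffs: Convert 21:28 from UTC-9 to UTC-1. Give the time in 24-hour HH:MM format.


Local time: 21:28 at UTC-9 (offset -9h)
Target zone: UTC-1 (offset -1h)
Difference: -1 - (-9) = 8 hours
Calculation: 21 + (8) = 29
Wraparound: (29) mod 24 = 5
Result: 05:28

05:28


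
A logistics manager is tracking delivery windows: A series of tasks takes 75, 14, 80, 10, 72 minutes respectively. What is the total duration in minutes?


Durations: 75, 14, 80, 10, 72
Running sum: 75
+ 14 = 89
+ 80 = 169
+ 10 = 179
+ 72 = 251
Total duration: 251 minutes
That is 4 hours and 11 minutes

251


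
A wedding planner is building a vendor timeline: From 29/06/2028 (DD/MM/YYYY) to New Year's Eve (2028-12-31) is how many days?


Start: June 29, 2028
End: December 31, 2028
Days left in June: 1
July: 31
August: 31
September: 30
October: 31
... plus remaining months
Sum of remaining months: 184
Total: 1 + 184 = 185

185


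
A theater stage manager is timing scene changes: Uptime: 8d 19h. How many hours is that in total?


Days: 8
Extra hours: 19
Hours per day: 24
Days to hours: 8 x 24 = 192
Total: 192 + 19 = 211

211


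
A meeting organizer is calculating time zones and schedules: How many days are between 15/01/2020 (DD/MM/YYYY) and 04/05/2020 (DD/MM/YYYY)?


Start date: 2020-01-15
End date: 2020-05-04
Jan 2020: +17 days
Feb 2020: +29 days
Mar 2020: +31 days
Apr 2020: +30 days
May 2020: +3 days
Total: 110 days

110


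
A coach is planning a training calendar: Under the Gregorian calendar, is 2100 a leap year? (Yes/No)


Year: 2100
Divisible by 4? 2100 / 4 = 525.0 -> Yes
Divisible by 100? 2100 / 100 = 21.0 -> Yes
Divisible by 400? 2100 / 400 = 5.25 -> No
Divisible by 100 but not 400, so NOT a leap year

No


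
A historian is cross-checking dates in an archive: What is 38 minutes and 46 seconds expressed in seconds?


Minutes: 38
Extra seconds: 46
Seconds per minute: 60
Minutes to seconds: 38 x 60 = 2280
Total: 2280 + 46 = 2326

2326


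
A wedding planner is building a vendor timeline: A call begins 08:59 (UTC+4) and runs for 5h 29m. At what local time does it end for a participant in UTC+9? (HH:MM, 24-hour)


Start: 08:59 in UTC+4
Step 1 - add duration:
  minutes: 59 + 29 = 88 (carry 1h)
  hours: 8 + 5 + 1 = 14
  end in UTC+4: 14:28
Step 2 - convert UTC+4 -> UTC+9:
  offset difference: 9 - (4) = 5 hours
  14 + (5) = 19 -> mod 24 = 19
Result: 19:28 in UTC+9

19:28


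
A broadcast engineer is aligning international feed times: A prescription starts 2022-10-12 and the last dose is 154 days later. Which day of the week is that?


Start: 2022-10-12 (Wednesday)
Step 1 - find target date: add 154 days
  2022-10-12 + 154 days = 2023-03-15
Step 2 - day of week:
  154 mod 7 = 0
  Wednesday + 0 days -> Wednesday
Result: Wednesday (2023-03-15)

Wednesday


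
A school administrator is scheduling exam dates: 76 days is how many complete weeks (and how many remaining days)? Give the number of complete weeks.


Total days: 76
Days per week: 7
Division: 76 / 7 = 10 remainder 6
Complete weeks: 10
Remaining days: 6

10


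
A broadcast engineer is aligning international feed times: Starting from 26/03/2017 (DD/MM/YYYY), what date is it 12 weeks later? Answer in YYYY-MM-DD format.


Start: 2017-03-26
Weeks to add: 12
Convert to days: 12 x 7 = 84 days
Add 84 days to 2017-03-26
Result: 2017-06-18

2017-06-18


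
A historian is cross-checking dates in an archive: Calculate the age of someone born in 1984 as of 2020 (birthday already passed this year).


Birth year: 1984
Current year: 2020
Age = current year - birth year
Age = 2020 - 1984 = 36

36


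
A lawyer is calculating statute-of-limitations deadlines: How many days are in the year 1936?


Year: 1936
Check leap year rules:
Divisible by 4? Yes
Divisible by 100? No
1936 is a leap year
Days: 366

366


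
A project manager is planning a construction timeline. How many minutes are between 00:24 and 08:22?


Start time: 00:24 = 24 minutes from midnight
End time: 08:22 = 502 minutes from midnight
Difference: 502 - 24 = 478 minutes
That is 7 hours and 58 minutes

478


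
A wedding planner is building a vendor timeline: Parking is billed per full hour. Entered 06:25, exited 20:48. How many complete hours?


Start: 06:25
End: 20:48
Hour difference: 20 - 6 = 14 hours
Minute difference: 48 - 25 = 23 minutes
Total minutes: 863
Complete hours: 863 / 60 = 14 (remainder 23)

14


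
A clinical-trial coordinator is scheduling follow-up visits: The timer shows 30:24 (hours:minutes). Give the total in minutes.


Hours: 30
Minutes: 24
Convert hours to minutes: 30 x 60 = 1800
Add remaining minutes: 1800 + 24 = 1824

1824


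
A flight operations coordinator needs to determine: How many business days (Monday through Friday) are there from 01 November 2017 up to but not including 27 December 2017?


Start: 2017-11-01 (Wednesday)
End (exclusive): 2017-12-27 (Wednesday)
Total calendar days: 56
Full weeks: 56 // 7 = 8 -> 40 weekdays
Remaining 0 days starting on Wednesday:
Total business days: 40 + 0 = 40

40


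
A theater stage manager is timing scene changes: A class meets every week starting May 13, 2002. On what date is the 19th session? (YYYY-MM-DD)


First occurrence: 2002-05-13 (occurrence 1)
Each occurrence is 7 days after the previous.
Occurrence 19 is 18 weeks after the first.
18 weeks = 126 days
2002-05-13 + 126 days = 2002-09-16

2002-09-16


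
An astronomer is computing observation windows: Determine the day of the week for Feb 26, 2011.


Date: 2011-02-26
January 1, 2011 is a Saturday
Day of year: 57
Offset from Jan 1: 56 days
56 mod 7 = 0
Result: Saturday

Saturday


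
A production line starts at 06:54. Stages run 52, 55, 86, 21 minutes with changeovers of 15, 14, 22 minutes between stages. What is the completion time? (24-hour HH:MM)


Start: 06:54 = 414 min from midnight
  after task 1 (52 min): 07:46
  after break (15 min): 08:01
  after task 2 (55 min): 08:56
  after break (14 min): 09:10
  after task 3 (86 min): 10:36
  after break (22 min): 10:58
  after task 4 (21 min): 11:19
Total elapsed: 265 minutes
End time: 11:19

11:19


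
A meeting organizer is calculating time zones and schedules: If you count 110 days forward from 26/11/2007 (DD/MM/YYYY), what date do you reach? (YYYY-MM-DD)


Start: 2007-11-26
Adding 110 days
Days remaining in November: 4
After November: 106 days still to add
December 2007: 31 days, 75 remaining
January 2008: 31 days, 44 remaining
February 2008: 29 days, 15 remaining
March 2008 has 31 days, need 15
Result: 2008-03-15

2008-03-15


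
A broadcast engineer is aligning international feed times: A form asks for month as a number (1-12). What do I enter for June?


Calendar month order:
5. May
6. June <--
7. July
June is month number 6

6


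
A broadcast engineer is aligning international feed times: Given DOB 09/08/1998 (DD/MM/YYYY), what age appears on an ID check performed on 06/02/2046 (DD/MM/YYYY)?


Birth: 1998-08-09
Reference: 2046-02-06
Year difference: 2046 - 1998 = 48
Has birthday (08-09) occurred by 02-06? No
Birthday not yet reached this year -> subtract 1
Age in full years: 47

47


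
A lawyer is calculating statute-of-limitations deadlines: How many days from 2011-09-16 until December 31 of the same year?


Start: September 16, 2011
End: December 31, 2011
Days left in September: 14
October: 31
November: 30
December: 31
Sum of remaining months: 92
Total: 14 + 92 = 106

106


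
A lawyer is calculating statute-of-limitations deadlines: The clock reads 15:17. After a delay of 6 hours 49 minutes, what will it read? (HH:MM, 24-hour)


Start time: 15:17
Adding: 6 hours 49 minutes
Minutes: 17 + 49 = 66
Minute overflow: 66 >= 60, so carry 1 hour, minutes = 6
Hours: 15 + 6 + 1 = 22
Result: 22:06

22:06


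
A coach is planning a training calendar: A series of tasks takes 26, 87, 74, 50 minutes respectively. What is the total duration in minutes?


Durations: 26, 87, 74, 50
Running sum: 26
+ 87 = 113
+ 74 = 187
+ 50 = 237
Total duration: 237 minutes
That is 3 hours and 57 minutes

237


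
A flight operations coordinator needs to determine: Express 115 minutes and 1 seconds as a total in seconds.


Minutes: 115
Seconds: 1
Convert minutes to seconds: 115 x 60 = 6900
Add remaining seconds: 6900 + 1 = 6901

6901


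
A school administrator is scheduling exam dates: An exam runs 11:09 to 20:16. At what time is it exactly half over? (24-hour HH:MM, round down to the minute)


Start time: 11:09 = 669 minutes from midnight
End time: 20:16 = 1216 minutes from midnight
Sum: 669 + 1216 = 1885
Midpoint: 1885 / 2 = 942 minutes
Convert: 942 / 60 = 15 hours, 42 minutes
Result: 15:42

15:42


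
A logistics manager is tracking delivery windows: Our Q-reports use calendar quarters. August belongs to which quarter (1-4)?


Month: August (month 8)
Q1: January-March (months 1-3)
Q2: April-June (months 4-6)
Q3: July-September (months 7-9)
Q4: October-December (months 10-12)
Month 8 falls in Q3

3


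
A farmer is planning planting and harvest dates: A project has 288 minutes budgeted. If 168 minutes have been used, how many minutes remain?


Total budget: 288 minutes
Time used: 168 minutes
Remaining: 288 - 168 = 120 minutes
Percent used: 58.3%
Percent remaining: 41.7%

120


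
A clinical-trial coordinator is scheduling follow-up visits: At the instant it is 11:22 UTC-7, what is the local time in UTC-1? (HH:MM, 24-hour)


Local time: 11:22 at UTC-7 (offset -7h)
Target zone: UTC-1 (offset -1h)
Difference: -1 - (-7) = 6 hours
Calculation: 11 + (6) = 17
Result: 17:22

17:22


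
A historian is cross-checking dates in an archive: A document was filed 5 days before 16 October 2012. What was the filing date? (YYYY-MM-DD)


Start: 2012-10-16
Subtracting 5 days
Days already passed in October: 16
Result: 2012-10-11

2012-10-11


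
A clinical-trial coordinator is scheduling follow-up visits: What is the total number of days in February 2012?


Month: February
Year: 2012
2012 is a leap year
February has 29 days
Total: 29 days

29


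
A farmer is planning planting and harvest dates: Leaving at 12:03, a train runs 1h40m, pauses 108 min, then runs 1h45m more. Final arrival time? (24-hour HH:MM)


Depart: 12:03
Leg 1: +100 min -> 13:43
Layover: +108 min -> 15:31
Leg 2: +105 min -> 17:16
Total travel: 313 minutes = 5h 13m
Arrival: 17:16

17:16


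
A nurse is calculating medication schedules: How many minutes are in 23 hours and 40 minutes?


Hours: 23
Extra minutes: 40
Minutes per hour: 60
Hours to minutes: 23 x 60 = 1380
Total: 1380 + 40 = 1420

1420


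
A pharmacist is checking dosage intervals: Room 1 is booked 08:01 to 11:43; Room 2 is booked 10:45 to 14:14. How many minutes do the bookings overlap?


Interval A: [481, 703] minutes from midnight
Interval B: [645, 854] minutes from midnight
Overlap start = max(481, 645) = 645
Overlap end = min(703, 854) = 703
Overlap = 703 - 645 = 58 minutes

58


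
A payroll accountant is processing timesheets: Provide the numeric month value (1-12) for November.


Calendar month order:
10. October
11. November <--
12. December
November is month number 11

11


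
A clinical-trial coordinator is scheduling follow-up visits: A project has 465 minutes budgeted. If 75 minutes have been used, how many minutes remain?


Total budget: 465 minutes
Time used: 75 minutes
Remaining: 465 - 75 = 390 minutes
Percent used: 16.1%
Percent remaining: 83.9%

390


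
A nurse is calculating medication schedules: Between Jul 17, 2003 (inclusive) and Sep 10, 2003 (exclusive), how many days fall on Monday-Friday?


Start: 2003-07-17 (Thursday)
End (exclusive): 2003-09-10 (Wednesday)
Total calendar days: 55
Full weeks: 55 // 7 = 7 -> 35 weekdays
Remaining 6 days starting on Thursday:
  Thu(w), Fri(w), Sat(-), Sun(-), Mon(w), Tue(w) -> 4 weekdays
Total business days: 35 + 4 = 39

39


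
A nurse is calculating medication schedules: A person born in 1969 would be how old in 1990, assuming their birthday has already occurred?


Birth year: 1969
Current year: 1990
Age = current year - birth year
Age = 1990 - 1969 = 21

21


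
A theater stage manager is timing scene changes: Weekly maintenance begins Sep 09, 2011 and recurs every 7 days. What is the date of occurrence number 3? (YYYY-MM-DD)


First occurrence: 2011-09-09 (occurrence 1)
Each occurrence is 7 days after the previous.
Occurrence 3 is 2 weeks after the first.
2 weeks = 14 days
2011-09-09 + 14 days = 2011-09-23

2011-09-23


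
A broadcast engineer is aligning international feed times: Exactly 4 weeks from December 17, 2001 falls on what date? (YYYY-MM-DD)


Start: 2001-12-17
Weeks to add: 4
Convert to days: 4 x 7 = 28 days
Add 28 days to 2001-12-17
Result: 2002-01-14

2002-01-14


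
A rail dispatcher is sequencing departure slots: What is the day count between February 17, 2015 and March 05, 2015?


Start date: 2015-02-17
End date: 2015-03-05
Feb 2015: +12 days
Mar 2015: +4 days
Total: 16 days

16


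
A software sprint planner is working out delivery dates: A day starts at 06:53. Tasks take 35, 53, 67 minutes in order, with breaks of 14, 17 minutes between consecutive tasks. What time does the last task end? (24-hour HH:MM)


Start: 06:53 = 413 min from midnight
  after task 1 (35 min): 07:28
  after break (14 min): 07:42
  after task 2 (53 min): 08:35
  after break (17 min): 08:52
  after task 3 (67 min): 09:59
Total elapsed: 186 minutes
End time: 09:59

09:59


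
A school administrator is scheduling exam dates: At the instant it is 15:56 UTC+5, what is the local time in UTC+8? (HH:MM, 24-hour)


Local time: 15:56 at UTC+5 (offset 5h)
Target zone: UTC+8 (offset 8h)
Difference: 8 - (5) = 3 hours
Calculation: 15 + (3) = 18
Result: 18:56

18:56


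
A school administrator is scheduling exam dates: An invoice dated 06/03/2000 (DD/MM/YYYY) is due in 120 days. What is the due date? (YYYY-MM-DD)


Start: 2000-03-06
Adding 120 days
Days remaining in March: 25
After March: 95 days still to add
April 2000: 30 days, 65 remaining
May 2000: 31 days, 34 remaining
June 2000: 30 days, 4 remaining
July 2000 has 31 days, need 4
Result: 2000-07-04

2000-07-04


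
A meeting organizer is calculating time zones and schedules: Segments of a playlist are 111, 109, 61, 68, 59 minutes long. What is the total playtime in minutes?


Durations: 111, 109, 61, 68, 59
Running sum: 111
+ 109 = 220
+ 61 = 281
+ 68 = 349
+ 59 = 408
Total duration: 408 minutes
That is 6 hours and 48 minutes

408


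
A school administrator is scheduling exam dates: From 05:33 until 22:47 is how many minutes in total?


Start time: 05:33 = 333 minutes from midnight
End time: 22:47 = 1367 minutes from midnight
Difference: 1367 - 333 = 1034 minutes
That is 17 hours and 14 minutes

1034


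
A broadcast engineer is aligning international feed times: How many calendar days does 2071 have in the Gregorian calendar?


Year: 2071
Check leap year rules:
Divisible by 4? No
2071 is not a leap year
Days: 365

365


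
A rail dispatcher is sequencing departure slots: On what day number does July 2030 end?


Month: July
Year: 2030
July is a 31-day month
Total: 31 days

31


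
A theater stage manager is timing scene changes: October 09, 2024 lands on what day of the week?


Date: 2024-10-09
January 1, 2024 is a Monday
Day of year: 283
Offset from Jan 1: 282 days
282 mod 7 = 2
Result: Wednesday

Wednesday


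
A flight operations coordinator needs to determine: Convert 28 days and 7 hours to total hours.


Days: 28
Extra hours: 7
Hours per day: 24
Days to hours: 28 x 24 = 672
Total: 672 + 7 = 679

679


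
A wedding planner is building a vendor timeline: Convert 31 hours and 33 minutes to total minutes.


Hours: 31
Extra minutes: 33
Minutes per hour: 60
Hours to minutes: 31 x 60 = 1860
Total: 1860 + 33 = 1893

1893


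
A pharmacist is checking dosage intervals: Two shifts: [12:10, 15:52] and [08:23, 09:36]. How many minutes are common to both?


Interval A: [730, 952] minutes from midnight
Interval B: [503, 576] minutes from midnight
Overlap start = max(730, 503) = 730
Overlap end = min(952, 576) = 576
End <= start, so the intervals do not overlap: 0 minutes

0


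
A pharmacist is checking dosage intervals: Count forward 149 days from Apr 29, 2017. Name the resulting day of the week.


Start: 2017-04-29 (Saturday)
Step 1 - find target date: add 149 days
  2017-04-29 + 149 days = 2017-09-25
Step 2 - day of week:
  149 mod 7 = 2
  Saturday + 2 days -> Monday
Result: Monday (2017-09-25)

Monday


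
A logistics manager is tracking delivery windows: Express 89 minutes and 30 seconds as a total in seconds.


Minutes: 89
Seconds: 30
Convert minutes to seconds: 89 x 60 = 5340
Add remaining seconds: 5340 + 30 = 5370

5370


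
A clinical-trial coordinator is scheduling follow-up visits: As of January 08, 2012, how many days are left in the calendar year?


Start: January 08, 2012
End: December 31, 2012
Days left in January: 23
February: 29
March: 31
April: 30
May: 31
... plus remaining months
Sum of remaining months: 335
Total: 23 + 335 = 358

358


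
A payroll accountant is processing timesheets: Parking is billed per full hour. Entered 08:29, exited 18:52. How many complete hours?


Start: 08:29
End: 18:52
Hour difference: 18 - 8 = 10 hours
Minute difference: 52 - 29 = 23 minutes
Total minutes: 623
Complete hours: 623 / 60 = 10 (remainder 23)

10


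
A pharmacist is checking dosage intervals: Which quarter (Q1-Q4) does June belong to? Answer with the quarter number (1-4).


Month: June (month 6)
Q1: January-March (months 1-3)
Q2: April-June (months 4-6)
Q3: July-September (months 7-9)
Q4: October-December (months 10-12)
Month 6 falls in Q2

2


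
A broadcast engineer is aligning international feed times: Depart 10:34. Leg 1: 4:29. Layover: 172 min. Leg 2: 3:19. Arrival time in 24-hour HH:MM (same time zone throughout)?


Depart: 10:34
Leg 1: +269 min -> 15:03
Layover: +172 min -> 17:55
Leg 2: +199 min -> 21:14
Total travel: 640 minutes = 10h 40m
Arrival: 21:14

21:14


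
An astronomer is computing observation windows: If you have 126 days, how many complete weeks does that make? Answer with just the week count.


Total days: 126
Days per week: 7
Division: 126 / 7 = 18 remainder 0
Complete weeks: 18
Remaining days: 0

18


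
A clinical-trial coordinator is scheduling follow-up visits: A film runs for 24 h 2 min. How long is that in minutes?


Hours: 24
Minutes: 2
Convert hours to minutes: 24 x 60 = 1440
Add remaining minutes: 1440 + 2 = 1442

1442


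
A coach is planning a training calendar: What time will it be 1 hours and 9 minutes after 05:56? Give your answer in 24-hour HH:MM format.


Start time: 05:56
Adding: 1 hours 9 minutes
Minutes: 56 + 9 = 65
Minute overflow: 65 >= 60, so carry 1 hour, minutes = 5
Hours: 5 + 1 + 1 = 7
Result: 07:05

07:05


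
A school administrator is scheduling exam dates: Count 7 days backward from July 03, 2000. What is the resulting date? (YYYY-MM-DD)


Start: 2000-07-03
Subtracting 7 days
Days already passed in July: 3
After going back through July: 4 more days to subtract
June 2000 has 30 days, need 4
Result: 2000-06-26

2000-06-26


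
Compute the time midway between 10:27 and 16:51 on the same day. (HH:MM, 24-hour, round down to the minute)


Start time: 10:27 = 627 minutes from midnight
End time: 16:51 = 1011 minutes from midnight
Sum: 627 + 1011 = 1638
Midpoint: 1638 / 2 = 819 minutes
Convert: 819 / 60 = 13 hours, 39 minutes
Result: 13:39

13:39


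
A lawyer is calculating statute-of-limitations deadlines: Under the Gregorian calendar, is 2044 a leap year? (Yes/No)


Year: 2044
Divisible by 4? 2044 / 4 = 511.0 -> Yes
Divisible by 100? 2044 / 100 = 20.44 -> No
Divisible by 4 but not 100, so it IS a leap year

Yes


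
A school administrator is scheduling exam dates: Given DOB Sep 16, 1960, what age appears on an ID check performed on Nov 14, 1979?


Birth: 1960-09-16
Reference: 1979-11-14
Year difference: 1979 - 1960 = 19
Has birthday (09-16) occurred by 11-14? Yes
Age in full years: 19

19


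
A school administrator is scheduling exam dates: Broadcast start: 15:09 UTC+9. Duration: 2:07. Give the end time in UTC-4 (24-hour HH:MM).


Start: 15:09 in UTC+9
Step 1 - add duration:
  minutes: 9 + 7 = 16
  hours: 15 + 2 + 0 = 17
  end in UTC+9: 17:16
Step 2 - convert UTC+9 -> UTC-4:
  offset difference: -4 - (9) = -13 hours
  17 + (-13) = 4 -> mod 24 = 4
Result: 04:16 in UTC-4

04:16


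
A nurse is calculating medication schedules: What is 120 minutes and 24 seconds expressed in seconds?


Minutes: 120
Extra seconds: 24
Seconds per minute: 60
Minutes to seconds: 120 x 60 = 7200
Total: 7200 + 24 = 7224

7224


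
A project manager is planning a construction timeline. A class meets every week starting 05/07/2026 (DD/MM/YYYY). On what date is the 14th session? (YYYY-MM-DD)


First occurrence: 2026-07-05 (occurrence 1)
Each occurrence is 7 days after the previous.
Occurrence 14 is 13 weeks after the first.
13 weeks = 91 days
2026-07-05 + 91 days = 2026-10-04

2026-10-04


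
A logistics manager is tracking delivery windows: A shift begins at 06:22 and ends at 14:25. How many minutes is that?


Start time: 06:22 = 382 minutes from midnight
End time: 14:25 = 865 minutes from midnight
Difference: 865 - 382 = 483 minutes
That is 8 hours and 3 minutes

483


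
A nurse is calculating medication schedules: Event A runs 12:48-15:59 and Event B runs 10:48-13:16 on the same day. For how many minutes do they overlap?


Interval A: [768, 959] minutes from midnight
Interval B: [648, 796] minutes from midnight
Overlap start = max(768, 648) = 768
Overlap end = min(959, 796) = 796
Overlap = 796 - 768 = 28 minutes

28


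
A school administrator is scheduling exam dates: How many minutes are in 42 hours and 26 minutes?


Hours: 42
Minutes: 26
Convert hours to minutes: 42 x 60 = 2520
Add remaining minutes: 2520 + 26 = 2546

2546


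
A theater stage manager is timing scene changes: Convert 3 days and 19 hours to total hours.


Days: 3
Extra hours: 19
Hours per day: 24
Days to hours: 3 x 24 = 72
Total: 72 + 19 = 91

91


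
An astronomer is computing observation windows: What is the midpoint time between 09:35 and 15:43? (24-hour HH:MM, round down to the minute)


Start time: 09:35 = 575 minutes from midnight
End time: 15:43 = 943 minutes from midnight
Sum: 575 + 943 = 1518
Midpoint: 1518 / 2 = 759 minutes
Convert: 759 / 60 = 12 hours, 39 minutes
Result: 12:39

12:39


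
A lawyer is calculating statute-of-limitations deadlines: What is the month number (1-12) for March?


Calendar month order:
2. February
3. March <--
4. April
March is month number 3

3


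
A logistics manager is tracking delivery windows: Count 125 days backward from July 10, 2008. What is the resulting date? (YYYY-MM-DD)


Start: 2008-07-10
Subtracting 125 days
Days already passed in July: 10
After going back through July: 115 more days to subtract
June 2008: 30 days, 85 remaining
May 2008: 31 days, 54 remaining
April 2008: 30 days, 24 remaining
March 2008 has 31 days, need 24
Result: 2008-03-07

2008-03-07


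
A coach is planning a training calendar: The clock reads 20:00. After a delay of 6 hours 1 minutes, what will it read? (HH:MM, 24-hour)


Start time: 20:00
Adding: 6 hours 1 minutes
Minutes: 0 + 1 = 1
Hours: 20 + 6 + 0 = 26
Hour wraparound: 26 mod 24 = 2
Result: 02:01

02:01


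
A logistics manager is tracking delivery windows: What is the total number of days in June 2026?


Month: June
Year: 2026
June is a 30-day month
Total: 30 days

30


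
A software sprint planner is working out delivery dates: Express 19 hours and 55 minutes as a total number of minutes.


Hours: 19
Extra minutes: 55
Minutes per hour: 60
Hours to minutes: 19 x 60 = 1140
Total: 1140 + 55 = 1195

1195


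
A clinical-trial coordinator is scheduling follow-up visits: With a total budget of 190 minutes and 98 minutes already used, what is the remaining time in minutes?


Total budget: 190 minutes
Time used: 98 minutes
Remaining: 190 - 98 = 92 minutes
Percent used: 51.6%
Percent remaining: 48.4%

92


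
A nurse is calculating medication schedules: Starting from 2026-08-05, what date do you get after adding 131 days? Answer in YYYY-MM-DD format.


Start: 2026-08-05
Adding 131 days
Days remaining in August: 26
After August: 105 days still to add
September 2026: 30 days, 75 remaining
October 2026: 31 days, 44 remaining
November 2026: 30 days, 14 remaining
December 2026 has 31 days, need 14
Result: 2026-12-14

2026-12-14


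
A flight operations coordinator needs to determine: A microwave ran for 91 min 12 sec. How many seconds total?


Minutes: 91
Extra seconds: 12
Seconds per minute: 60
Minutes to seconds: 91 x 60 = 5460
Total: 5460 + 12 = 5472

5472


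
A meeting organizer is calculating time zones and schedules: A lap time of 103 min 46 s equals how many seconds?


Minutes: 103
Seconds: 46
Convert minutes to seconds: 103 x 60 = 6180
Add remaining seconds: 6180 + 46 = 6226

6226


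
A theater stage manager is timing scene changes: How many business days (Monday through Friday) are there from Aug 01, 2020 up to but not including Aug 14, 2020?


Start: 2020-08-01 (Saturday)
End (exclusive): 2020-08-14 (Friday)
Total calendar days: 13
Full weeks: 13 // 7 = 1 -> 5 weekdays
Remaining 6 days starting on Saturday:
  Sat(-), Sun(-), Mon(w), Tue(w), Wed(w), Thu(w) -> 4 weekdays
Total business days: 5 + 4 = 9

9


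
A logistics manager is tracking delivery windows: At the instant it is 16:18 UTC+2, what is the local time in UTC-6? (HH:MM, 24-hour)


Local time: 16:18 at UTC+2 (offset 2h)
Target zone: UTC-6 (offset -6h)
Difference: -6 - (2) = -8 hours
Calculation: 16 + (-8) = 8
Result: 08:18

08:18


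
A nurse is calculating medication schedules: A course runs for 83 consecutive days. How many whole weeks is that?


Total days: 83
Days per week: 7
Division: 83 / 7 = 11 remainder 6
Complete weeks: 11
Remaining days: 6

11


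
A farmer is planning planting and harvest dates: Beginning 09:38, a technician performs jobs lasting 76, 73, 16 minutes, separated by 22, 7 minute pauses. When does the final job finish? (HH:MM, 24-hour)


Start: 09:38 = 578 min from midnight
  after task 1 (76 min): 10:54
  after break (22 min): 11:16
  after task 2 (73 min): 12:29
  after break (7 min): 12:36
  after task 3 (16 min): 12:52
Total elapsed: 194 minutes
End time: 12:52

12:52


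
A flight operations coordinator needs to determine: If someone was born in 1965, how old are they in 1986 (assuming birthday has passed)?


Birth year: 1965
Current year: 1986
Age = current year - birth year
Age = 1986 - 1965 = 21

21


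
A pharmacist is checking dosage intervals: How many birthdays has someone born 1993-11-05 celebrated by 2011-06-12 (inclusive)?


Birth: 1993-11-05
Reference: 2011-06-12
Year difference: 2011 - 1993 = 18
Has birthday (11-05) occurred by 06-12? No
Birthday not yet reached this year -> subtract 1
Age in full years: 17

17


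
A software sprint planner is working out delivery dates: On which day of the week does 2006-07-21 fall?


Date: 2006-07-21
January 1, 2006 is a Sunday
Day of year: 202
Offset from Jan 1: 201 days
201 mod 7 = 5
Result: Friday

Friday


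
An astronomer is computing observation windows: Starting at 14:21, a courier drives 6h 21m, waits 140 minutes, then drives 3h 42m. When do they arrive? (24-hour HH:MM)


Depart: 14:21
Leg 1: +381 min -> 20:42
Layover: +140 min -> 23:02
Leg 2: +222 min -> 02:44
Total travel: 743 minutes = 12h 23m
Arrival: 02:44

02:44


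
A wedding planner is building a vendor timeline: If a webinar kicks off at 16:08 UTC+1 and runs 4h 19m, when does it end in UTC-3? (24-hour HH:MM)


Start: 16:08 in UTC+1
Step 1 - add duration:
  minutes: 8 + 19 = 27
  hours: 16 + 4 + 0 = 20
  end in UTC+1: 20:27
Step 2 - convert UTC+1 -> UTC-3:
  offset difference: -3 - (1) = -4 hours
  20 + (-4) = 16 -> mod 24 = 16
Result: 16:27 in UTC-3

16:27


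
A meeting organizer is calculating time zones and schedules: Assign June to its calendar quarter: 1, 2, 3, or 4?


Month: June (month 6)
Q1: January-March (months 1-3)
Q2: April-June (months 4-6)
Q3: July-September (months 7-9)
Q4: October-December (months 10-12)
Month 6 falls in Q2

2


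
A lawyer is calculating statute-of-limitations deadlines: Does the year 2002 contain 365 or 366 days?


Year: 2002
Check leap year rules:
Divisible by 4? No
2002 is not a leap year
Days: 365

365


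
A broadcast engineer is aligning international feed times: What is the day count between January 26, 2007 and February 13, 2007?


Start date: 2007-01-26
End date: 2007-02-13
Jan 2007: +6 days
Feb 2007: +12 days
Total: 18 days

18


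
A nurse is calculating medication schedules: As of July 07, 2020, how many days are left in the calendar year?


Start: July 07, 2020
End: December 31, 2020
Days left in July: 24
August: 31
September: 30
October: 31
November: 30
... plus remaining months
Sum of remaining months: 153
Total: 24 + 153 = 177

177


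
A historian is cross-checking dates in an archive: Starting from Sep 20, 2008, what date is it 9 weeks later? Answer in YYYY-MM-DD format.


Start: 2008-09-20
Weeks to add: 9
Convert to days: 9 x 7 = 63 days
Add 63 days to 2008-09-20
Result: 2008-11-22

2008-11-22


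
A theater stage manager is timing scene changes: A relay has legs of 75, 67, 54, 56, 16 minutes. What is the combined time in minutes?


Durations: 75, 67, 54, 56, 16
Running sum: 75
+ 67 = 142
+ 54 = 196
+ 56 = 252
+ 16 = 268
Total duration: 268 minutes
That is 4 hours and 28 minutes

268


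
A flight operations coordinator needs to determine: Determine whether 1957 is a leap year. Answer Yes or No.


Year: 1957
Divisible by 4? 1957 / 4 = 489.25 -> No
Not divisible by 4, so NOT a leap year

No


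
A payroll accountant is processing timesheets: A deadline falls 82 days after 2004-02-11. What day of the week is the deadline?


Start: 2004-02-11 (Wednesday)
Step 1 - find target date: add 82 days
  2004-02-11 + 82 days = 2004-05-03
Step 2 - day of week:
  82 mod 7 = 5
  Wednesday + 5 days -> Monday
Result: Monday (2004-05-03)

Monday


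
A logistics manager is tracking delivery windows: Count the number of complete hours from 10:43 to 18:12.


Start: 10:43
End: 18:12
Hour difference: 18 - 10 = 8 hours
Minute difference: 12 - 43 = -31 minutes
Total minutes: 449
Complete hours: 449 / 60 = 7 (remainder 29)

7


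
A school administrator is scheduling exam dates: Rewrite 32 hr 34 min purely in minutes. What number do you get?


Hours: 32
Extra minutes: 34
Minutes per hour: 60
Hours to minutes: 32 x 60 = 1920
Total: 1920 + 34 = 1954

1954


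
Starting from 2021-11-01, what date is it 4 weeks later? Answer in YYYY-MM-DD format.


Start: 2021-11-01
Weeks to add: 4
Convert to days: 4 x 7 = 28 days
Add 28 days to 2021-11-01
Result: 2021-11-29

2021-11-29


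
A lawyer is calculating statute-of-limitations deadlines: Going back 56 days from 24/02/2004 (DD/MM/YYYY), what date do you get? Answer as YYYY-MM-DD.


Start: 2004-02-24
Subtracting 56 days
Days already passed in February: 24
After going back through February: 32 more days to subtract
January 2004: 31 days, 1 remaining
December 2003 has 31 days, need 1
Result: 2003-12-30

2003-12-30


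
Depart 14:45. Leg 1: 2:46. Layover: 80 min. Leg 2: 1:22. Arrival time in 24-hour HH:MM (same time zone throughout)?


Depart: 14:45
Leg 1: +166 min -> 17:31
Layover: +80 min -> 18:51
Leg 2: +82 min -> 20:13
Total travel: 328 minutes = 5h 28m
Arrival: 20:13

20:13


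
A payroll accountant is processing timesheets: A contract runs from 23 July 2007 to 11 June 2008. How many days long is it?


Start date: 2007-07-23
End date: 2008-06-11
Jul 2007: +9 days
Aug 2007: +31 days
Sep 2007: +30 days
... (9 more months)
Total: 324 days

324


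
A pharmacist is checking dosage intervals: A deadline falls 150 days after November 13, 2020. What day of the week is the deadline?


Start: 2020-11-13 (Friday)
Step 1 - find target date: add 150 days
  2020-11-13 + 150 days = 2021-04-12
Step 2 - day of week:
  150 mod 7 = 3
  Friday + 3 days -> Monday
Result: Monday (2021-04-12)

Monday


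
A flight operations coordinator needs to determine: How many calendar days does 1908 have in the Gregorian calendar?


Year: 1908
Check leap year rules:
Divisible by 4? Yes
Divisible by 100? No
1908 is a leap year
Days: 366

366


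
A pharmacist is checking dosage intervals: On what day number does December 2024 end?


Month: December
Year: 2024
December is a 31-day month
Total: 31 days

31


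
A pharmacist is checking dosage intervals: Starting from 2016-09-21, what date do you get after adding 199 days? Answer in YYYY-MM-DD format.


Start: 2016-09-21
Adding 199 days
Days remaining in September: 9
After September: 190 days still to add
October 2016: 31 days, 159 remaining
November 2016: 30 days, 129 remaining
December 2016: 31 days, 98 remaining
January 2017: 31 days, 67 remaining
Result: 2017-04-08

2017-04-08


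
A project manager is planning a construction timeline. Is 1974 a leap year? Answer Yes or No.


Year: 1974
Divisible by 4? 1974 / 4 = 493.5 -> No
Not divisible by 4, so NOT a leap year

No


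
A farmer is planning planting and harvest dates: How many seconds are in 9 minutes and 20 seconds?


Minutes: 9
Seconds: 20
Convert minutes to seconds: 9 x 60 = 540
Add remaining seconds: 540 + 20 = 560

560


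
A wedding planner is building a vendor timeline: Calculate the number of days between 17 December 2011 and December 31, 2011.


Start: December 17, 2011
End: December 31, 2011
Days left in December: 14
Total: 14 days

14


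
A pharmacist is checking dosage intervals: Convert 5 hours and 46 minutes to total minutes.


Hours: 5
Minutes: 46
Convert hours to minutes: 5 x 60 = 300
Add remaining minutes: 300 + 46 = 346

346


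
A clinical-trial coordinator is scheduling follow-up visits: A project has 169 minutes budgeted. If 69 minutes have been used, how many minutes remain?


Total budget: 169 minutes
Time used: 69 minutes
Remaining: 169 - 69 = 100 minutes
Percent used: 40.8%
Percent remaining: 59.2%

100


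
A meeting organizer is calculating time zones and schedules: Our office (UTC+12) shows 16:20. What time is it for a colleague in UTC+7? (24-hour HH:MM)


Local time: 16:20 at UTC+12 (offset 12h)
Target zone: UTC+7 (offset 7h)
Difference: 7 - (12) = -5 hours
Calculation: 16 + (-5) = 11
Result: 11:20

11:20


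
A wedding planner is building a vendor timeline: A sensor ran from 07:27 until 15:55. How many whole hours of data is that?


Start: 07:27
End: 15:55
Hour difference: 15 - 7 = 8 hours
Minute difference: 55 - 27 = 28 minutes
Total minutes: 508
Complete hours: 508 / 60 = 8 (remainder 28)

8


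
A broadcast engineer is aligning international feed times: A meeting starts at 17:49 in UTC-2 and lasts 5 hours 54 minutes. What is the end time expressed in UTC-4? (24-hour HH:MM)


Start: 17:49 in UTC-2
Step 1 - add duration:
  minutes: 49 + 54 = 103 (carry 1h)
  hours: 17 + 5 + 1 = 23
  end in UTC-2: 23:43
Step 2 - convert UTC-2 -> UTC-4:
  offset difference: -4 - (-2) = -2 hours
  23 + (-2) = 21 -> mod 24 = 21
Result: 21:43 in UTC-4

21:43


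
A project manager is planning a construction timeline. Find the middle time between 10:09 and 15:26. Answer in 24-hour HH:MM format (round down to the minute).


Start time: 10:09 = 609 minutes from midnight
End time: 15:26 = 926 minutes from midnight
Sum: 609 + 926 = 1535
Midpoint: 1535 / 2 = 767 minutes
Convert: 767 / 60 = 12 hours, 47 minutes
Result: 12:47

12:47


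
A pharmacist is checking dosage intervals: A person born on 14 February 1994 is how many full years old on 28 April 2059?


Birth: 1994-02-14
Reference: 2059-04-28
Year difference: 2059 - 1994 = 65
Has birthday (02-14) occurred by 04-28? Yes
Age in full years: 65

65


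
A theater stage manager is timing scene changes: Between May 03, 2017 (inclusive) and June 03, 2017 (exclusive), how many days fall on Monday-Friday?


Start: 2017-05-03 (Wednesday)
End (exclusive): 2017-06-03 (Saturday)
Total calendar days: 31
Full weeks: 31 // 7 = 4 -> 20 weekdays
Remaining 3 days starting on Wednesday:
  Wed(w), Thu(w), Fri(w) -> 3 weekdays
Total business days: 20 + 3 = 23

23


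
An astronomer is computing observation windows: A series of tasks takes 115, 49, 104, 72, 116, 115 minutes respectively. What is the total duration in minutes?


Durations: 115, 49, 104, 72, 116, 115
Running sum: 115
+ 49 = 164
+ 104 = 268
+ 72 = 340
+ 116 = 456
+ 115 = 571
Total duration: 571 minutes
That is 9 hours and 31 minutes

571


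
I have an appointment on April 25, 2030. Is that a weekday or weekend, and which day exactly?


Date: 2030-04-25
January 1, 2030 is a Tuesday
Day of year: 115
Offset from Jan 1: 114 days
114 mod 7 = 2
Result: Thursday

Thursday


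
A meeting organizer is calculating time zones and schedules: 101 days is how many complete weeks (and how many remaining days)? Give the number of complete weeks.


Total days: 101
Days per week: 7
Division: 101 / 7 = 14 remainder 3
Complete weeks: 14
Remaining days: 3

14


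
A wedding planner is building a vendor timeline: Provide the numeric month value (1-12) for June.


Calendar month order:
5. May
6. June <--
7. July
June is month number 6

6


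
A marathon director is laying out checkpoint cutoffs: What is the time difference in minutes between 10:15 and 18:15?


Start time: 10:15 = 615 minutes from midnight
End time: 18:15 = 1095 minutes from midnight
Difference: 1095 - 615 = 480 minutes
That is 8 hours and 0 minutes

480


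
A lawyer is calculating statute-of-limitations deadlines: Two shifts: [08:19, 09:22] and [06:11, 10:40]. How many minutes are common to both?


Interval A: [499, 562] minutes from midnight
Interval B: [371, 640] minutes from midnight
Overlap start = max(499, 371) = 499
Overlap end = min(562, 640) = 562
Overlap = 562 - 499 = 63 minutes

63


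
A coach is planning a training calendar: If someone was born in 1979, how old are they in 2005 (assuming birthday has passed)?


Birth year: 1979
Current year: 2005
Age = current year - birth year
Age = 2005 - 1979 = 26

26


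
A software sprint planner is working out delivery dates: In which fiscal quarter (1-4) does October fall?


Month: October (month 10)
Q1: January-March (months 1-3)
Q2: April-June (months 4-6)
Q3: July-September (months 7-9)
Q4: October-December (months 10-12)
Month 10 falls in Q4

4


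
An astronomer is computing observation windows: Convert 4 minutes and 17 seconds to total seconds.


Minutes: 4
Extra seconds: 17
Seconds per minute: 60
Minutes to seconds: 4 x 60 = 240
Total: 240 + 17 = 257

257


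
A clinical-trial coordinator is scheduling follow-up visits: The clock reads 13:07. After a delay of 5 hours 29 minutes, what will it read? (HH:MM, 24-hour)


Start time: 13:07
Adding: 5 hours 29 minutes
Minutes: 7 + 29 = 36
Hours: 13 + 5 + 0 = 18
Result: 18:36

18:36
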